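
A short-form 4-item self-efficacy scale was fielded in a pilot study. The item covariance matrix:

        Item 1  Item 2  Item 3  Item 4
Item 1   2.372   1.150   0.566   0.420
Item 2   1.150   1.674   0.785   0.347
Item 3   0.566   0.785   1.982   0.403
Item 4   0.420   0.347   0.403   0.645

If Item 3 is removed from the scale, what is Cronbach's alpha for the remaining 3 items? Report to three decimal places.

Remaining items: Item 1, Item 2, Item 4 (k = 3).
Σσ²ᵢ = 2.372 + 1.674 + 0.645 = 4.691
Var(T) = 4.691 + 2 × 1.917 = 8.525
α (item deleted) = (3/2)·(1 − 4.691/8.525) = 0.675

α = 0.675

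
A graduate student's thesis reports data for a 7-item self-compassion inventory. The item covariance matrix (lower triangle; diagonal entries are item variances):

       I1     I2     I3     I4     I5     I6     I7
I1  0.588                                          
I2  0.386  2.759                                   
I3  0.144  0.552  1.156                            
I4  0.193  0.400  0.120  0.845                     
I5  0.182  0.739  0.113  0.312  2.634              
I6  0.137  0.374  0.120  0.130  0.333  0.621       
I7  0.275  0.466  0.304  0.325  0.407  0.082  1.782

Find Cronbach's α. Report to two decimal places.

Cronbach's α = 0.63

sum of item variances = 0.588 + 2.759 + 1.156 + 0.845 + 2.634 + 0.621 + 1.782 = 10.385
Sum of the distinct covariances = 6.094
σ²_T = 10.385 + 2 × 6.094 = 22.573
α = (k/(k−1))·(1 − sum of item variances/σ²_T) = (7/6)·(1 − 10.385/22.573) = 0.63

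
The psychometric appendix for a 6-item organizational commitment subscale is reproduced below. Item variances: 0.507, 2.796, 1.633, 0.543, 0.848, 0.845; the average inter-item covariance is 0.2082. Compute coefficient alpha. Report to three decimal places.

sum of item variances = 0.507 + 2.796 + 1.633 + 0.543 + 0.848 + 0.845 = 7.172
Sum of the 15 distinct covariances = 15 × 0.2082 = 3.1230
total variance = sum of item variances + 2·Σcov = 7.172 + 2 × 3.1230 = 13.4180
α = (6/5)·(1 − 7.172/13.4180) = 0.559

α = 0.559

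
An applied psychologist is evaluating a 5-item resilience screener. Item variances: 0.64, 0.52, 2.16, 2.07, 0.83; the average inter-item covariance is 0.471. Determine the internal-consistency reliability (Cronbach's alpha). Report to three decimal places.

Cronbach's alpha = 0.753

ΣVar(i) = 0.64 + 0.52 + 2.16 + 2.07 + 0.83 = 6.22
Sum of the 10 distinct covariances = 10 × 0.471 = 4.710
total variance = ΣVar(i) + 2·Σcov = 6.22 + 2 × 4.710 = 15.640
α = (5/4)·(1 − 6.22/15.640) = 0.753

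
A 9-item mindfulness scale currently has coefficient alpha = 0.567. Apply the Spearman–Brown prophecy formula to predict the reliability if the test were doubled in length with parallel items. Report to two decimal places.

predicted reliability = 0.72

Length factor m = 2
α' = m·α / (1 + (m−1)·α)
   = 2 × 0.567 / (1 + (2 − 1) × 0.567)
   = 1.1340 / 1.5670 = 0.72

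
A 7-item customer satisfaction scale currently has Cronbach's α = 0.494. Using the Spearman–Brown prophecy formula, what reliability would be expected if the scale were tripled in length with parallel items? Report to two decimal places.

Length factor m = 3
α' = m·α / (1 + (m−1)·α)
   = 3 × 0.494 / (1 + (3 − 1) × 0.494)
   = 1.4820 / 1.9880 = 0.75

predicted reliability = 0.75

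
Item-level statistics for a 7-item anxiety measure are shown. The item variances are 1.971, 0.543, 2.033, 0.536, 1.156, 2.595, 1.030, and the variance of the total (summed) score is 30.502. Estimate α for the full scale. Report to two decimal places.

Σσᵢ² = 1.971 + 0.543 + 2.033 + 0.536 + 1.156 + 2.595 + 1.030 = 9.864
α = (k/(k−1))·(1 − Σσᵢ²/total variance) = (7/6)·(1 − 9.864/30.502) = 0.79

α = 0.79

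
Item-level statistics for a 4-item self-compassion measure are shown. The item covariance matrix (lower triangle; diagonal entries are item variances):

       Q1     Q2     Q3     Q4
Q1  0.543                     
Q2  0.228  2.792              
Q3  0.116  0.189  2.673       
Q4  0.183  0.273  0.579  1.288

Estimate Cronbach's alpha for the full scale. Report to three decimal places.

α = 0.401

Σσᵢ² = 0.543 + 2.792 + 2.673 + 1.288 = 7.296
Sum of the distinct covariances = 1.568
σ²_total = 7.296 + 2 × 1.568 = 10.432
α = (k/(k−1))·(1 − Σσᵢ²/σ²_total) = (4/3)·(1 − 7.296/10.432) = 0.401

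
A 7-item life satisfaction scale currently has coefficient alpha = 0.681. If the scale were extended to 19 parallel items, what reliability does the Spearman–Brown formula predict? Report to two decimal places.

predicted reliability = 0.85

Length factor m = 19/7 = 2.7143
α' = m·α / (1 + (m−1)·α)
   = 19/7 × 0.681 / (1 + (19/7 − 1) × 0.681)
   = 1.8484 / 2.1674 = 0.85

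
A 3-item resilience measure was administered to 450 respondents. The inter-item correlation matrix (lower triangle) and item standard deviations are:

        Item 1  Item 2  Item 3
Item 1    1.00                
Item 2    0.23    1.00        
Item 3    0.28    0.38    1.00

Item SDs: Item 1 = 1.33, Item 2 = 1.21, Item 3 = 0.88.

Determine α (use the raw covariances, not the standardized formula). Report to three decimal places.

α = 0.532

Σσ²ᵢ = 1.33² + 1.21² + 0.88² = 4.0074
Covariances σ_ij = r_ij · s_i · s_j:
  σ(Item 1,Item 2) = 0.23 × 1.33 × 1.21 = 0.3701
  σ(Item 1,Item 3) = 0.28 × 1.33 × 0.88 = 0.3277
  σ(Item 2,Item 3) = 0.38 × 1.21 × 0.88 = 0.4046
σ²_T = Σσ²ᵢ + 2·Σσ_ij = 4.0074 + 2 × 1.1024 = 6.2122
α = (3/2)·(1 − 4.0074/6.2122) = 0.532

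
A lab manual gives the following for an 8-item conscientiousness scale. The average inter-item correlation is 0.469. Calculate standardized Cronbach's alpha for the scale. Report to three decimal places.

Standardized α = k·r̄ / (1 + (k−1)·r̄) = 8 × 0.469 / (1 + 7 × 0.469)
  = 3.7520 / 4.2830 = 0.876

α = 0.876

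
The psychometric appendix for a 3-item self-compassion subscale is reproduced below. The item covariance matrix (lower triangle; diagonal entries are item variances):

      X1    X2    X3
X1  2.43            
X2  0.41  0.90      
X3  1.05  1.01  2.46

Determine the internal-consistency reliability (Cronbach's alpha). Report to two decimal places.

sum of item variances = 2.43 + 0.90 + 2.46 = 5.79
Σ_{i<j} σ_ij = 2.47
σ²_total = 5.79 + 2 × 2.47 = 10.73
α = (k/(k−1))·(1 − sum of item variances/σ²_total) = (3/2)·(1 − 5.79/10.73) = 0.69

α = 0.69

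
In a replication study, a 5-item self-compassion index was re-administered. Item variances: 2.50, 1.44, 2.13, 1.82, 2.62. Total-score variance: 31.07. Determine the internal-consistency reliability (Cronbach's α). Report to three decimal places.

Cronbach's α = 0.827

sum of item variances = 2.50 + 1.44 + 2.13 + 1.82 + 2.62 = 10.51
α = (k/(k−1))·(1 − sum of item variances/σ²_T) = (5/4)·(1 − 10.51/31.07) = 0.827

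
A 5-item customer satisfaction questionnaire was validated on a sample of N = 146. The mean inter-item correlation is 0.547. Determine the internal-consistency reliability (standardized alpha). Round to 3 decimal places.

α = 0.858

Standardized α = k·r̄ / (1 + (k−1)·r̄) = 5 × 0.547 / (1 + 4 × 0.547)
  = 2.7350 / 3.1880 = 0.858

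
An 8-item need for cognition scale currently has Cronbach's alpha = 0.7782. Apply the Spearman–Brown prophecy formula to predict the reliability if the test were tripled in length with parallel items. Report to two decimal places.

predicted reliability = 0.91

Length factor m = 3
α' = m·α / (1 + (m−1)·α)
   = 3 × 0.7782 / (1 + (3 − 1) × 0.7782)
   = 2.3346 / 2.5564 = 0.91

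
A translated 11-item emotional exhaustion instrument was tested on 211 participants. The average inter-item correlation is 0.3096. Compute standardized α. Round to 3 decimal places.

standardized α = 0.831

Standardized α = k·r̄ / (1 + (k−1)·r̄) = 11 × 0.3096 / (1 + 10 × 0.3096)
  = 3.4056 / 4.0960 = 0.831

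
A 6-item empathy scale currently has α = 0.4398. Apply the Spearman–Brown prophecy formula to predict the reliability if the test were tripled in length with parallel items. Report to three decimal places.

predicted reliability = 0.702

Length factor m = 3
α' = m·α / (1 + (m−1)·α)
   = 3 × 0.4398 / (1 + (3 − 1) × 0.4398)
   = 1.3194 / 1.8796 = 0.702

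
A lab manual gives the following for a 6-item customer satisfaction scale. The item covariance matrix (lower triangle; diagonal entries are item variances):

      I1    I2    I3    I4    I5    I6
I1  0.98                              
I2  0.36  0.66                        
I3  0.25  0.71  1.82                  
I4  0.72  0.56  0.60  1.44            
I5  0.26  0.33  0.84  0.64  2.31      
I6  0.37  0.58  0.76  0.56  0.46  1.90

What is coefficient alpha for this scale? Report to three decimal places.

Σσ²ᵢ = 0.98 + 0.66 + 1.82 + 1.44 + 2.31 + 1.90 = 9.11
Σ_{i<j} σ_ij = 8.00
σ²_T = 9.11 + 2 × 8.00 = 25.11
α = (k/(k−1))·(1 − Σσ²ᵢ/σ²_T) = (6/5)·(1 − 9.11/25.11) = 0.765

coefficient alpha = 0.765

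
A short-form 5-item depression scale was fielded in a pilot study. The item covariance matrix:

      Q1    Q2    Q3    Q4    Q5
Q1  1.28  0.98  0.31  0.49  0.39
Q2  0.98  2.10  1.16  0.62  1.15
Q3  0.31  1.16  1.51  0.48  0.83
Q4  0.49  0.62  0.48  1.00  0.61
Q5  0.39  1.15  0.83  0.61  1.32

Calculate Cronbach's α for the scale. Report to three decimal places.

Cronbach's α = 0.826

Σσ²ᵢ = 1.28 + 2.10 + 1.51 + 1.00 + 1.32 = 7.21
Sum of off-diagonal covariances = 7.02
total variance = 7.21 + 2 × 7.02 = 21.25
α = (k/(k−1))·(1 − Σσ²ᵢ/total variance) = (5/4)·(1 − 7.21/21.25) = 0.826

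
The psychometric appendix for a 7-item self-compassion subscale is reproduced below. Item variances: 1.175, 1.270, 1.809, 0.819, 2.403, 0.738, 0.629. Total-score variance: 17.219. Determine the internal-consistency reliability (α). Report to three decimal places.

sum of item variances = 1.175 + 1.270 + 1.809 + 0.819 + 2.403 + 0.738 + 0.629 = 8.843
α = (k/(k−1))·(1 − sum of item variances/Var(T)) = (7/6)·(1 − 8.843/17.219) = 0.568

α = 0.568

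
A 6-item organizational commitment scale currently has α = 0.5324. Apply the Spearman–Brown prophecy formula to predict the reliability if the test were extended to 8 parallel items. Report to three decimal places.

predicted reliability = 0.603

Length factor m = 8/6 = 1.3333
α' = m·α / (1 + (m−1)·α)
   = 8/6 × 0.5324 / (1 + (8/6 − 1) × 0.5324)
   = 0.7099 / 1.1775 = 0.603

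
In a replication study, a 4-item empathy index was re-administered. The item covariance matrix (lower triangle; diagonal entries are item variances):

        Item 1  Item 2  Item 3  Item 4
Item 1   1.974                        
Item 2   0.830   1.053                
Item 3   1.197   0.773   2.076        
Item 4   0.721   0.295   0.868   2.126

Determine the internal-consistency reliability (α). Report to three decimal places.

ΣVar(i) = 1.974 + 1.053 + 2.076 + 2.126 = 7.229
Sum of off-diagonal covariances = 4.684
σ²_T = 7.229 + 2 × 4.684 = 16.597
α = (k/(k−1))·(1 − ΣVar(i)/σ²_T) = (4/3)·(1 − 7.229/16.597) = 0.753

α = 0.753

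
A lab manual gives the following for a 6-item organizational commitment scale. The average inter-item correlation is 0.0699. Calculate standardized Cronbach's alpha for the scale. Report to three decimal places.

Standardized α = k·r̄ / (1 + (k−1)·r̄) = 6 × 0.0699 / (1 + 5 × 0.0699)
  = 0.4194 / 1.3495 = 0.311

α = 0.311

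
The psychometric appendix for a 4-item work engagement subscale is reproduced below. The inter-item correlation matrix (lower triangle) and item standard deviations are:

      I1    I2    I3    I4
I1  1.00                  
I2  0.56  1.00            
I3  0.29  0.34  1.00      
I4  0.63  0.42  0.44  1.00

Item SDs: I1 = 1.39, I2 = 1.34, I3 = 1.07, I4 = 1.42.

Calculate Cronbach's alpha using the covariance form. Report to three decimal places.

α = 0.768

Σσ²ᵢ = 1.39² + 1.34² + 1.07² + 1.42² = 6.8890
Covariances σ_ij = r_ij · s_i · s_j:
  σ(I1,I2) = 0.56 × 1.39 × 1.34 = 1.0431
  σ(I1,I3) = 0.29 × 1.39 × 1.07 = 0.4313
  σ(I1,I4) = 0.63 × 1.39 × 1.42 = 1.2435
  σ(I2,I3) = 0.34 × 1.34 × 1.07 = 0.4875
  σ(I2,I4) = 0.42 × 1.34 × 1.42 = 0.7992
  σ(I3,I4) = 0.44 × 1.07 × 1.42 = 0.6685
σ²_T = Σσ²ᵢ + 2·Σσ_ij = 6.8890 + 2 × 4.6731 = 16.2352
α = (4/3)·(1 − 6.8890/16.2352) = 0.768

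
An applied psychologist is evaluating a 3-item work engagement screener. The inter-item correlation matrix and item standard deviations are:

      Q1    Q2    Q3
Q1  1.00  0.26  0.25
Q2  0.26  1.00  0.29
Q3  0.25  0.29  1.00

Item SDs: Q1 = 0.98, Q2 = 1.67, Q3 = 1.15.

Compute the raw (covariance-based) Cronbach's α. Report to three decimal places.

Cronbach's α = 0.499

Σσ²ᵢ = 0.98² + 1.67² + 1.15² = 5.0718
Covariances σ_ij = r_ij · s_i · s_j:
  σ(Q1,Q2) = 0.26 × 0.98 × 1.67 = 0.4255
  σ(Q1,Q3) = 0.25 × 0.98 × 1.15 = 0.2818
  σ(Q2,Q3) = 0.29 × 1.67 × 1.15 = 0.5569
σ²_T = Σσ²ᵢ + 2·Σσ_ij = 5.0718 + 2 × 1.2642 = 7.6002
α = (3/2)·(1 − 5.0718/7.6002) = 0.499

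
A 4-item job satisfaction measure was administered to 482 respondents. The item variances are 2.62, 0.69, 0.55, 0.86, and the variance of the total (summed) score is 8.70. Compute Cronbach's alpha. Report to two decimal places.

Σσᵢ² = 2.62 + 0.69 + 0.55 + 0.86 = 4.72
α = (k/(k−1))·(1 − Σσᵢ²/σ²_total) = (4/3)·(1 − 4.72/8.70) = 0.61

Cronbach's alpha = 0.61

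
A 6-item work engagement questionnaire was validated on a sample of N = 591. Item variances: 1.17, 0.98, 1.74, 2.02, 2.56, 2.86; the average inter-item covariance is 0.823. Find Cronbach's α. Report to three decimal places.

α = 0.823

sum of item variances = 1.17 + 0.98 + 1.74 + 2.02 + 2.56 + 2.86 = 11.33
Sum of the 15 distinct covariances = 15 × 0.823 = 12.345
Var(T) = sum of item variances + 2·Σcov = 11.33 + 2 × 12.345 = 36.020
α = (6/5)·(1 − 11.33/36.020) = 0.823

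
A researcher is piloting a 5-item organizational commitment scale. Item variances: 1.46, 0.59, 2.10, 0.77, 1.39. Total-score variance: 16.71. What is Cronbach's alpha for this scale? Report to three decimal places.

Σσᵢ² = 1.46 + 0.59 + 2.10 + 0.77 + 1.39 = 6.31
α = (k/(k−1))·(1 − Σσᵢ²/σ²_total) = (5/4)·(1 − 6.31/16.71) = 0.778

α = 0.778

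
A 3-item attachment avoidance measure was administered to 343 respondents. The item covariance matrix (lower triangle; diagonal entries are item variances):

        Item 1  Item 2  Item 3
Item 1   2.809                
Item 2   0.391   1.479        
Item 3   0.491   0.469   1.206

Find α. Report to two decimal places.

sum of item variances = 2.809 + 1.479 + 1.206 = 5.494
Sum of the distinct covariances = 1.351
σ²_total = 5.494 + 2 × 1.351 = 8.196
α = (k/(k−1))·(1 − sum of item variances/σ²_total) = (3/2)·(1 − 5.494/8.196) = 0.49

α = 0.49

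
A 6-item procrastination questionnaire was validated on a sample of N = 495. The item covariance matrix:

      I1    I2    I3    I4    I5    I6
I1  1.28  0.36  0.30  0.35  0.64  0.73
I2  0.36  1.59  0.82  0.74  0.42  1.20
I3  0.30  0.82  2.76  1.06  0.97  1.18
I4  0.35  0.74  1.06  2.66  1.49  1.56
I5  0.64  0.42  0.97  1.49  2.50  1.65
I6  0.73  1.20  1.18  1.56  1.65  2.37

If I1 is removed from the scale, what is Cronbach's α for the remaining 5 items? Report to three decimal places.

α = 0.814

Remaining items: I2, I3, I4, I5, I6 (k = 5).
Σσᵢ² = 1.59 + 2.76 + 2.66 + 2.50 + 2.37 = 11.88
total variance = 11.88 + 2 × 11.09 = 34.06
α (item deleted) = (5/4)·(1 − 11.88/34.06) = 0.814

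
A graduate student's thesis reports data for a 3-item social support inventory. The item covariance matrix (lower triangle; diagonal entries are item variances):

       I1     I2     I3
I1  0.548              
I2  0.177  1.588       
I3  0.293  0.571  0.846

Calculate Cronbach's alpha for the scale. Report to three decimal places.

α = 0.617

Σσᵢ² = 0.548 + 1.588 + 0.846 = 2.982
Σ_{i<j} σ_ij = 1.041
total variance = 2.982 + 2 × 1.041 = 5.064
α = (k/(k−1))·(1 − Σσᵢ²/total variance) = (3/2)·(1 − 2.982/5.064) = 0.617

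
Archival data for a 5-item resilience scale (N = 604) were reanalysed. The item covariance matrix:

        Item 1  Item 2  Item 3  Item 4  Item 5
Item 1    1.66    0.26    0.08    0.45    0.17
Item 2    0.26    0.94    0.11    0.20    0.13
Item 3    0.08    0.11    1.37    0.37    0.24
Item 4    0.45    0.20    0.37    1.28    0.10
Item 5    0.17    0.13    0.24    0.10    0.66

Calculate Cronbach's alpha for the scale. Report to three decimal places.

Cronbach's alpha = 0.521

sum of item variances = 1.66 + 0.94 + 1.37 + 1.28 + 0.66 = 5.91
Σ_{i<j} σ_ij = 2.11
Var(T) = 5.91 + 2 × 2.11 = 10.13
α = (k/(k−1))·(1 − sum of item variances/Var(T)) = (5/4)·(1 − 5.91/10.13) = 0.521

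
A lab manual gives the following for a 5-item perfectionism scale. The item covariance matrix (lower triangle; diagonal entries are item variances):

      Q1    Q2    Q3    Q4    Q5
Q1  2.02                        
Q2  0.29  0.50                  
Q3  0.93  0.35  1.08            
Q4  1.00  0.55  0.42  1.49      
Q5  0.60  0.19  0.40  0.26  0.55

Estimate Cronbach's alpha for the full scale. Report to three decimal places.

Cronbach's alpha = 0.799

sum of item variances = 2.02 + 0.50 + 1.08 + 1.49 + 0.55 = 5.64
Σ_{i<j} σ_ij = 4.99
Var(T) = 5.64 + 2 × 4.99 = 15.62
α = (k/(k−1))·(1 − sum of item variances/Var(T)) = (5/4)·(1 − 5.64/15.62) = 0.799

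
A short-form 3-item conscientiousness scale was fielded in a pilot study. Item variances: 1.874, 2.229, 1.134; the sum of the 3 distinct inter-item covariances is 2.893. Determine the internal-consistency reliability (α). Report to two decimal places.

α = 0.79

Σσᵢ² = 1.874 + 2.229 + 1.134 = 5.237
Sum of distinct covariances = 2.893
Var(T) = Σσᵢ² + 2·Σcov = 5.237 + 2 × 2.893 = 11.023
α = (3/2)·(1 − 5.237/11.023) = 0.79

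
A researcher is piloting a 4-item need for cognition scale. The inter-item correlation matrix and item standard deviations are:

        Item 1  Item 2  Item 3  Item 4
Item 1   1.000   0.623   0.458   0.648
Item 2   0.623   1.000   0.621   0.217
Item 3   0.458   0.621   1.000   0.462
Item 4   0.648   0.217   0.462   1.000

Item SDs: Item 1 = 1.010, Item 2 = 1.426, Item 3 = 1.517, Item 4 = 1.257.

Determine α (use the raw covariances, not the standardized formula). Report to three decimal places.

Σσ²ᵢ = 1.010² + 1.426² + 1.517² + 1.257² = 6.9349
Covariances σ_ij = r_ij · s_i · s_j:
  σ(Item 1,Item 2) = 0.623 × 1.010 × 1.426 = 0.8973
  σ(Item 1,Item 3) = 0.458 × 1.010 × 1.517 = 0.7017
  σ(Item 1,Item 4) = 0.648 × 1.010 × 1.257 = 0.8227
  σ(Item 2,Item 3) = 0.621 × 1.426 × 1.517 = 1.3434
  σ(Item 2,Item 4) = 0.217 × 1.426 × 1.257 = 0.3890
  σ(Item 3,Item 4) = 0.462 × 1.517 × 1.257 = 0.8810
σ²_T = Σσ²ᵢ + 2·Σσ_ij = 6.9349 + 2 × 5.0351 = 17.0051
α = (4/3)·(1 − 6.9349/17.0051) = 0.790

α = 0.790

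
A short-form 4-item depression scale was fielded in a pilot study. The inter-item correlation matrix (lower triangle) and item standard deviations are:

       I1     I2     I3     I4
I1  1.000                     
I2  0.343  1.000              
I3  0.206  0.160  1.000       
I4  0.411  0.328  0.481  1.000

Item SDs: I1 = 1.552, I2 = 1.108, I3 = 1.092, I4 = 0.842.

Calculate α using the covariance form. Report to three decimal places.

α = 0.622

Σσ²ᵢ = 1.552² + 1.108² + 1.092² + 0.842² = 5.5378
Covariances σ_ij = r_ij · s_i · s_j:
  σ(I1,I2) = 0.343 × 1.552 × 1.108 = 0.5898
  σ(I1,I3) = 0.206 × 1.552 × 1.092 = 0.3491
  σ(I1,I4) = 0.411 × 1.552 × 0.842 = 0.5371
  σ(I2,I3) = 0.160 × 1.108 × 1.092 = 0.1936
  σ(I2,I4) = 0.328 × 1.108 × 0.842 = 0.3060
  σ(I3,I4) = 0.481 × 1.092 × 0.842 = 0.4423
σ²_T = Σσ²ᵢ + 2·Σσ_ij = 5.5378 + 2 × 2.4179 = 10.3736
α = (4/3)·(1 − 5.5378/10.3736) = 0.622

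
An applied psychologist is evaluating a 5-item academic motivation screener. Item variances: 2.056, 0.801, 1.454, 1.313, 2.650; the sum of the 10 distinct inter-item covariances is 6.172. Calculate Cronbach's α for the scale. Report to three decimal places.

α = 0.748

sum of item variances = 2.056 + 0.801 + 1.454 + 1.313 + 2.650 = 8.274
Sum of distinct covariances = 6.172
σ²_total = sum of item variances + 2·Σcov = 8.274 + 2 × 6.172 = 20.618
α = (5/4)·(1 − 8.274/20.618) = 0.748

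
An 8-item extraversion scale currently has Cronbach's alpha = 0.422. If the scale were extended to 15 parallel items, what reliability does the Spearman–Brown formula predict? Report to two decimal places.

predicted reliability = 0.58

Length factor m = 15/8 = 1.8750
α' = m·α / (1 + (m−1)·α)
   = 15/8 × 0.422 / (1 + (15/8 − 1) × 0.422)
   = 0.7913 / 1.3693 = 0.58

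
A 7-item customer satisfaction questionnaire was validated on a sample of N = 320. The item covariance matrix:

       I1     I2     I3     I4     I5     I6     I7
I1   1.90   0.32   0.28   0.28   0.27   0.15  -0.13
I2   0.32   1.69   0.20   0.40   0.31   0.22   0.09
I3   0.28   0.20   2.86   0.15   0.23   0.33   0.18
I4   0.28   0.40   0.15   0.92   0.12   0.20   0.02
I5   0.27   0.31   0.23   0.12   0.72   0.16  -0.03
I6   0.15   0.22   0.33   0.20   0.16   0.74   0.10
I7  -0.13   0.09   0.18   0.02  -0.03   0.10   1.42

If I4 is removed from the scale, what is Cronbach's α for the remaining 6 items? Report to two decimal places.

Cronbach's α = 0.44

Remaining items: I1, I2, I3, I5, I6, I7 (k = 6).
sum of item variances = 1.90 + 1.69 + 2.86 + 0.72 + 0.74 + 1.42 = 9.33
total variance = 9.33 + 2 × 2.68 = 14.69
α (item deleted) = (6/5)·(1 − 9.33/14.69) = 0.44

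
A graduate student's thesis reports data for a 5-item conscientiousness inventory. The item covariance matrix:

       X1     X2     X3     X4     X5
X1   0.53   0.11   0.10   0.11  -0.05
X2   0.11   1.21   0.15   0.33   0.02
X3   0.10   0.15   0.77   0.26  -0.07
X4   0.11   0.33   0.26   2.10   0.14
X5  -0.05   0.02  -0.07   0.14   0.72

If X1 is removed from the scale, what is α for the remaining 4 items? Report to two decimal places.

α = 0.34

Remaining items: X2, X3, X4, X5 (k = 4).
Σσᵢ² = 1.21 + 0.77 + 2.10 + 0.72 = 4.80
σ²_T = 4.80 + 2 × 0.83 = 6.46
α (item deleted) = (4/3)·(1 − 4.80/6.46) = 0.34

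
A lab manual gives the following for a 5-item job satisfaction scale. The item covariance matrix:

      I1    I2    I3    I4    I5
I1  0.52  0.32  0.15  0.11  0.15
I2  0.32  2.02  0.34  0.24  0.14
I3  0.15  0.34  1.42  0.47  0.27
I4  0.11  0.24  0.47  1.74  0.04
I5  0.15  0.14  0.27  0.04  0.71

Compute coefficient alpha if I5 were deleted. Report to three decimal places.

Remaining items: I1, I2, I3, I4 (k = 4).
Σσ²ᵢ = 0.52 + 2.02 + 1.42 + 1.74 = 5.70
Var(T) = 5.70 + 2 × 1.63 = 8.96
α (item deleted) = (4/3)·(1 − 5.70/8.96) = 0.485

coefficient alpha = 0.485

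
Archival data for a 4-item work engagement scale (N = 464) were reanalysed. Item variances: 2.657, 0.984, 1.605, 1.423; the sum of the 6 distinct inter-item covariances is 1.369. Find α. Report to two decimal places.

α = 0.39

sum of item variances = 2.657 + 0.984 + 1.605 + 1.423 = 6.669
Sum of distinct covariances = 1.369
Var(T) = sum of item variances + 2·Σcov = 6.669 + 2 × 1.369 = 9.407
α = (4/3)·(1 − 6.669/9.407) = 0.39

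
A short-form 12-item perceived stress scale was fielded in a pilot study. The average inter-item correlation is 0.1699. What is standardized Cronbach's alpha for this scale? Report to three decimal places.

α = 0.711

Standardized α = k·r̄ / (1 + (k−1)·r̄) = 12 × 0.1699 / (1 + 11 × 0.1699)
  = 2.0388 / 2.8689 = 0.711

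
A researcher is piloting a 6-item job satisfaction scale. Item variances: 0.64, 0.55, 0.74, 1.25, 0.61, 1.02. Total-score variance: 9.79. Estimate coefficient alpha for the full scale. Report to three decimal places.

α = 0.610

Σσᵢ² = 0.64 + 0.55 + 0.74 + 1.25 + 0.61 + 1.02 = 4.81
α = (k/(k−1))·(1 − Σσᵢ²/Var(T)) = (6/5)·(1 − 4.81/9.79) = 0.610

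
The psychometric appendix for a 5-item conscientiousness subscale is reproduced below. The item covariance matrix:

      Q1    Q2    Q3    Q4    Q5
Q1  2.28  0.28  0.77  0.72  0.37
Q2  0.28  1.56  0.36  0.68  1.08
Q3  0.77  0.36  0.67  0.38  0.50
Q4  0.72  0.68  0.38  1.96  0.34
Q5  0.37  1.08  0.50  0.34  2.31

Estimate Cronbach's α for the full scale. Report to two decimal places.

sum of item variances = 2.28 + 1.56 + 0.67 + 1.96 + 2.31 = 8.78
Sum of off-diagonal covariances = 5.48
σ²_T = 8.78 + 2 × 5.48 = 19.74
α = (k/(k−1))·(1 − sum of item variances/σ²_T) = (5/4)·(1 − 8.78/19.74) = 0.69

Cronbach's α = 0.69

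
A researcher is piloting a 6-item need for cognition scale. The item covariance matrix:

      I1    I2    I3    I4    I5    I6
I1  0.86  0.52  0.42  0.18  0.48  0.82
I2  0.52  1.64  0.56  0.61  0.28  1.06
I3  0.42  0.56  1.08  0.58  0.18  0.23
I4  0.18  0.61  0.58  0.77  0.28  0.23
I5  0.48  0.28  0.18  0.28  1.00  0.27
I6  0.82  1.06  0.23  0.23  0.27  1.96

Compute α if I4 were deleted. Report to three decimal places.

Remaining items: I1, I2, I3, I5, I6 (k = 5).
Σσᵢ² = 0.86 + 1.64 + 1.08 + 1.00 + 1.96 = 6.54
Var(T) = 6.54 + 2 × 4.82 = 16.18
α (item deleted) = (5/4)·(1 − 6.54/16.18) = 0.745

α = 0.745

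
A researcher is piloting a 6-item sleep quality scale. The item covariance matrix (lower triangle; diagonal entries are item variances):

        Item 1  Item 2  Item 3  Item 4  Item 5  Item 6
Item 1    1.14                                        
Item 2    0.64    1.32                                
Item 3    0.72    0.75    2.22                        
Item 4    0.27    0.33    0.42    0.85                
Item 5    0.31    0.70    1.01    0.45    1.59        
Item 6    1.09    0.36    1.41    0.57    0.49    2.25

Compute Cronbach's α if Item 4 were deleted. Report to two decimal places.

α = 0.80

Remaining items: Item 1, Item 2, Item 3, Item 5, Item 6 (k = 5).
Σσᵢ² = 1.14 + 1.32 + 2.22 + 1.59 + 2.25 = 8.52
σ²_total = 8.52 + 2 × 7.48 = 23.48
α (item deleted) = (5/4)·(1 − 8.52/23.48) = 0.80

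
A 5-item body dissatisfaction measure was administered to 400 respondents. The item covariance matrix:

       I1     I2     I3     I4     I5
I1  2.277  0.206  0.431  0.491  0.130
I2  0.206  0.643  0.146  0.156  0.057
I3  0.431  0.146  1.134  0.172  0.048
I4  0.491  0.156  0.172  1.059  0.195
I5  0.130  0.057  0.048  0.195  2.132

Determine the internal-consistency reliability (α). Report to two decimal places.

α = 0.45

Σσ²ᵢ = 2.277 + 0.643 + 1.134 + 1.059 + 2.132 = 7.245
Sum of off-diagonal covariances = 2.032
σ²_T = 7.245 + 2 × 2.032 = 11.309
α = (k/(k−1))·(1 − Σσ²ᵢ/σ²_T) = (5/4)·(1 − 7.245/11.309) = 0.45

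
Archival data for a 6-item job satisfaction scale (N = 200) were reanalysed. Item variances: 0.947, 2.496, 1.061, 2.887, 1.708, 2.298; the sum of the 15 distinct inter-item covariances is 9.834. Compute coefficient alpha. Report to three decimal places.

ΣVar(i) = 0.947 + 2.496 + 1.061 + 2.887 + 1.708 + 2.298 = 11.397
Sum of distinct covariances = 9.834
σ²_total = ΣVar(i) + 2·Σcov = 11.397 + 2 × 9.834 = 31.065
α = (6/5)·(1 − 11.397/31.065) = 0.760

α = 0.760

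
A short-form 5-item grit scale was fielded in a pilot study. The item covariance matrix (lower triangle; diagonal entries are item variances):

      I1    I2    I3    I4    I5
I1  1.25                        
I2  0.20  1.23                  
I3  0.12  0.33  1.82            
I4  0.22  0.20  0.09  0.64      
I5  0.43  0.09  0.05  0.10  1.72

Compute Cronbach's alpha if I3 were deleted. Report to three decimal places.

α = 0.452

Remaining items: I1, I2, I4, I5 (k = 4).
ΣVar(i) = 1.25 + 1.23 + 0.64 + 1.72 = 4.84
σ²_total = 4.84 + 2 × 1.24 = 7.32
α (item deleted) = (4/3)·(1 − 4.84/7.32) = 0.452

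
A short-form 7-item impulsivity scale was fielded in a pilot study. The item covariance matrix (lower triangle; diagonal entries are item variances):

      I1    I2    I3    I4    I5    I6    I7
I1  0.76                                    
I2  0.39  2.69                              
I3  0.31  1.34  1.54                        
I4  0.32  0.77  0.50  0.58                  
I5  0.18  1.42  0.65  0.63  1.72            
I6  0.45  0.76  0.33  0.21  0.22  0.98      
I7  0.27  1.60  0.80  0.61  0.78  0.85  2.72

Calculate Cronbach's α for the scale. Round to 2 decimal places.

ΣVar(i) = 0.76 + 2.69 + 1.54 + 0.58 + 1.72 + 0.98 + 2.72 = 10.99
Sum of the distinct covariances = 13.39
total variance = 10.99 + 2 × 13.39 = 37.77
α = (k/(k−1))·(1 − ΣVar(i)/total variance) = (7/6)·(1 − 10.99/37.77) = 0.83

Cronbach's α = 0.83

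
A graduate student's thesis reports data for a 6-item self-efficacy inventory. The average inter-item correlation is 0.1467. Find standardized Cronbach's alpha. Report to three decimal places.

Standardized α = k·r̄ / (1 + (k−1)·r̄) = 6 × 0.1467 / (1 + 5 × 0.1467)
  = 0.8802 / 1.7335 = 0.508

standardized Cronbach's alpha = 0.508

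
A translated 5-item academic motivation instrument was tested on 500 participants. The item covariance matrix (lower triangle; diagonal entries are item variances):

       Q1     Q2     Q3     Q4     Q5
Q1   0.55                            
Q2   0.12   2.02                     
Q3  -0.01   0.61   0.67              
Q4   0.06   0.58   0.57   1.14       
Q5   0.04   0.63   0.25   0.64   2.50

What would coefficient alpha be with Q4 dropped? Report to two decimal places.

α = 0.48

Remaining items: Q1, Q2, Q3, Q5 (k = 4).
sum of item variances = 0.55 + 2.02 + 0.67 + 2.50 = 5.74
σ²_T = 5.74 + 2 × 1.64 = 9.02
α (item deleted) = (4/3)·(1 − 5.74/9.02) = 0.48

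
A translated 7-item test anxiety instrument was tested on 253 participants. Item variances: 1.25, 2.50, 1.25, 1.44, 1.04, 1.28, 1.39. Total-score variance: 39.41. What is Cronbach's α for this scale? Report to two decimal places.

ΣVar(i) = 1.25 + 2.50 + 1.25 + 1.44 + 1.04 + 1.28 + 1.39 = 10.15
α = (k/(k−1))·(1 − ΣVar(i)/σ²_T) = (7/6)·(1 − 10.15/39.41) = 0.87

Cronbach's α = 0.87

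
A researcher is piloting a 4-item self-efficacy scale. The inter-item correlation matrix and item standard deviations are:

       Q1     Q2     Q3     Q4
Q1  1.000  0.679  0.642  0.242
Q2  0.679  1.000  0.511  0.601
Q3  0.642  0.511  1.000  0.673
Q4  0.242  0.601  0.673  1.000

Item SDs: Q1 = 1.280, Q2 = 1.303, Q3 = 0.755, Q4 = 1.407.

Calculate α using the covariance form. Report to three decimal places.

Σσ²ᵢ = 1.280² + 1.303² + 0.755² + 1.407² = 5.8859
Covariances σ_ij = r_ij · s_i · s_j:
  σ(Q1,Q2) = 0.679 × 1.280 × 1.303 = 1.1325
  σ(Q1,Q3) = 0.642 × 1.280 × 0.755 = 0.6204
  σ(Q1,Q4) = 0.242 × 1.280 × 1.407 = 0.4358
  σ(Q2,Q3) = 0.511 × 1.303 × 0.755 = 0.5027
  σ(Q2,Q4) = 0.601 × 1.303 × 1.407 = 1.1018
  σ(Q3,Q4) = 0.673 × 0.755 × 1.407 = 0.7149
σ²_T = Σσ²ᵢ + 2·Σσ_ij = 5.8859 + 2 × 4.5081 = 14.9021
α = (4/3)·(1 − 5.8859/14.9021) = 0.807

α = 0.807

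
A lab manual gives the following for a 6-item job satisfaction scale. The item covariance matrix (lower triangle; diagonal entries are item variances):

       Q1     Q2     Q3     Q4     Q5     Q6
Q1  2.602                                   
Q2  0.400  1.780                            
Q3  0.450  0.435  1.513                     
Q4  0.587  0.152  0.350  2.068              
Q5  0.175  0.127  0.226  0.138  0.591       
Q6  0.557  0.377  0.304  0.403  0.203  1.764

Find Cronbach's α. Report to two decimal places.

Σσᵢ² = 2.602 + 1.780 + 1.513 + 2.068 + 0.591 + 1.764 = 10.318
Sum of the distinct covariances = 4.884
σ²_total = 10.318 + 2 × 4.884 = 20.086
α = (k/(k−1))·(1 − Σσᵢ²/σ²_total) = (6/5)·(1 − 10.318/20.086) = 0.58

α = 0.58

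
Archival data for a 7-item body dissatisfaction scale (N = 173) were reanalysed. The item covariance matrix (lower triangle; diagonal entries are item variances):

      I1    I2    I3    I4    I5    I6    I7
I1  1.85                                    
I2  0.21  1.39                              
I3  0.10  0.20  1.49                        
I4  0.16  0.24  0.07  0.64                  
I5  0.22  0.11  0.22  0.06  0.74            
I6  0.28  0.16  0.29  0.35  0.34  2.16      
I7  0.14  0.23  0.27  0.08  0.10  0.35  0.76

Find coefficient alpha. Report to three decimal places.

α = 0.561

sum of item variances = 1.85 + 1.39 + 1.49 + 0.64 + 0.74 + 2.16 + 0.76 = 9.03
Σ_{i<j} σ_ij = 4.18
σ²_T = 9.03 + 2 × 4.18 = 17.39
α = (k/(k−1))·(1 − sum of item variances/σ²_T) = (7/6)·(1 − 9.03/17.39) = 0.561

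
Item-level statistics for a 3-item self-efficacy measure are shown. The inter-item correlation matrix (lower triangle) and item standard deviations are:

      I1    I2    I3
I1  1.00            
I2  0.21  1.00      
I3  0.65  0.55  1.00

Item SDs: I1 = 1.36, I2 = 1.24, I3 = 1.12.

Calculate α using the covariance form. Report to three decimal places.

Σσ²ᵢ = 1.36² + 1.24² + 1.12² = 4.6416
Covariances σ_ij = r_ij · s_i · s_j:
  σ(I1,I2) = 0.21 × 1.36 × 1.24 = 0.3541
  σ(I1,I3) = 0.65 × 1.36 × 1.12 = 0.9901
  σ(I2,I3) = 0.55 × 1.24 × 1.12 = 0.7638
σ²_T = Σσ²ᵢ + 2·Σσ_ij = 4.6416 + 2 × 2.1080 = 8.8576
α = (3/2)·(1 − 4.6416/8.8576) = 0.714

α = 0.714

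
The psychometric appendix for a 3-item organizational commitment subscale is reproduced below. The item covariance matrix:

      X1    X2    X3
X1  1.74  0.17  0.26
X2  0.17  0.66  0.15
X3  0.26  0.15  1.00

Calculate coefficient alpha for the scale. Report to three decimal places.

coefficient alpha = 0.382

Σσ²ᵢ = 1.74 + 0.66 + 1.00 = 3.40
Σ_{i<j} σ_ij = 0.58
Var(T) = 3.40 + 2 × 0.58 = 4.56
α = (k/(k−1))·(1 − Σσ²ᵢ/Var(T)) = (3/2)·(1 − 3.40/4.56) = 0.382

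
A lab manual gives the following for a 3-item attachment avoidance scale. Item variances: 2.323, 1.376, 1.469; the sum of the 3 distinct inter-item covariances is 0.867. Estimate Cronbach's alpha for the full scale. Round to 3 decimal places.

Σσ²ᵢ = 2.323 + 1.376 + 1.469 = 5.168
Sum of distinct covariances = 0.867
total variance = Σσ²ᵢ + 2·Σcov = 5.168 + 2 × 0.867 = 6.902
α = (3/2)·(1 − 5.168/6.902) = 0.377

α = 0.377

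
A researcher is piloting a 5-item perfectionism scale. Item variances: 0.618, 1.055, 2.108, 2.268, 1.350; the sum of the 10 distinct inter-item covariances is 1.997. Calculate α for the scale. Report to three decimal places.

ΣVar(i) = 0.618 + 1.055 + 2.108 + 2.268 + 1.350 = 7.399
Sum of distinct covariances = 1.997
σ²_T = ΣVar(i) + 2·Σcov = 7.399 + 2 × 1.997 = 11.393
α = (5/4)·(1 − 7.399/11.393) = 0.438

α = 0.438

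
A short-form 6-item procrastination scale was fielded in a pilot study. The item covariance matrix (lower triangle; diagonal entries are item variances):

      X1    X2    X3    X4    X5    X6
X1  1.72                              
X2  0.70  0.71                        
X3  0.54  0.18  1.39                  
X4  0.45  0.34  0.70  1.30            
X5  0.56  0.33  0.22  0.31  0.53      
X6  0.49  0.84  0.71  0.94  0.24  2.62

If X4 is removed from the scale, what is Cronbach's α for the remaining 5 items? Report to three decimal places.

Cronbach's α = 0.725

Remaining items: X1, X2, X3, X5, X6 (k = 5).
ΣVar(i) = 1.72 + 0.71 + 1.39 + 0.53 + 2.62 = 6.97
σ²_total = 6.97 + 2 × 4.81 = 16.59
α (item deleted) = (5/4)·(1 − 6.97/16.59) = 0.725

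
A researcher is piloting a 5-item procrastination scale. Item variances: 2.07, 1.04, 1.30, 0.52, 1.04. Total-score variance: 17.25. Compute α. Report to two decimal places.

α = 0.82

ΣVar(i) = 2.07 + 1.04 + 1.30 + 0.52 + 1.04 = 5.97
α = (k/(k−1))·(1 − ΣVar(i)/total variance) = (5/4)·(1 − 5.97/17.25) = 0.82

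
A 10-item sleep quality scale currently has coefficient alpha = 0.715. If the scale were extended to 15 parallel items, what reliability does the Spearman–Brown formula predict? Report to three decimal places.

predicted reliability = 0.790

Length factor m = 15/10 = 1.5000
α' = m·α / (1 + (m−1)·α)
   = 15/10 × 0.715 / (1 + (15/10 − 1) × 0.715)
   = 1.0725 / 1.3575 = 0.790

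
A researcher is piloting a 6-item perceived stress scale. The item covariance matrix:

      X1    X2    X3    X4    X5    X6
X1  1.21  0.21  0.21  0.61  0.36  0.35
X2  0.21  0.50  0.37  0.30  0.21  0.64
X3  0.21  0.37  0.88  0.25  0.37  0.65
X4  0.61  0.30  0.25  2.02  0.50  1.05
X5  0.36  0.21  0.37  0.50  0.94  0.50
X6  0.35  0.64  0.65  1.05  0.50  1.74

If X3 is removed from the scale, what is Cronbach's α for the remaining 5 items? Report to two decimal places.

Remaining items: X1, X2, X4, X5, X6 (k = 5).
ΣVar(i) = 1.21 + 0.50 + 2.02 + 0.94 + 1.74 = 6.41
σ²_T = 6.41 + 2 × 4.73 = 15.87
α (item deleted) = (5/4)·(1 − 6.41/15.87) = 0.75

α = 0.75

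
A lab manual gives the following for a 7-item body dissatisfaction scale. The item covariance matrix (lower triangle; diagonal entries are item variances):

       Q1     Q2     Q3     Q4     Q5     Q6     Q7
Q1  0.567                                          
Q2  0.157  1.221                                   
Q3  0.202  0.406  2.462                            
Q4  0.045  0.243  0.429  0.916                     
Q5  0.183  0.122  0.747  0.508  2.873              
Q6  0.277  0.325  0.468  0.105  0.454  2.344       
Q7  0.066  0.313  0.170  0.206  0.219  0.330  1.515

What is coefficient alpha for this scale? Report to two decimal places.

sum of item variances = 0.567 + 1.221 + 2.462 + 0.916 + 2.873 + 2.344 + 1.515 = 11.898
Sum of off-diagonal covariances = 5.975
Var(T) = 11.898 + 2 × 5.975 = 23.848
α = (k/(k−1))·(1 − sum of item variances/Var(T)) = (7/6)·(1 − 11.898/23.848) = 0.58

coefficient alpha = 0.58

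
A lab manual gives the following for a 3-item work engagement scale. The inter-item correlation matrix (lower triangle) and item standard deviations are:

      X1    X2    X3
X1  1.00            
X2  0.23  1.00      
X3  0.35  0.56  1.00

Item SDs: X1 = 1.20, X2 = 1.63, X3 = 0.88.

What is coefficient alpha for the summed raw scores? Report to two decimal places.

coefficient alpha = 0.60

Σσ²ᵢ = 1.20² + 1.63² + 0.88² = 4.8713
Covariances σ_ij = r_ij · s_i · s_j:
  σ(X1,X2) = 0.23 × 1.20 × 1.63 = 0.4499
  σ(X1,X3) = 0.35 × 1.20 × 0.88 = 0.3696
  σ(X2,X3) = 0.56 × 1.63 × 0.88 = 0.8033
σ²_T = Σσ²ᵢ + 2·Σσ_ij = 4.8713 + 2 × 1.6228 = 8.1169
α = (3/2)·(1 − 4.8713/8.1169) = 0.60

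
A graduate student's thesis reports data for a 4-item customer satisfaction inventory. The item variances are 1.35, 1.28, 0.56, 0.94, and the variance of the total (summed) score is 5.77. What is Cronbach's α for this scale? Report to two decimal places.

α = 0.38

ΣVar(i) = 1.35 + 1.28 + 0.56 + 0.94 = 4.13
α = (k/(k−1))·(1 − ΣVar(i)/total variance) = (4/3)·(1 − 4.13/5.77) = 0.38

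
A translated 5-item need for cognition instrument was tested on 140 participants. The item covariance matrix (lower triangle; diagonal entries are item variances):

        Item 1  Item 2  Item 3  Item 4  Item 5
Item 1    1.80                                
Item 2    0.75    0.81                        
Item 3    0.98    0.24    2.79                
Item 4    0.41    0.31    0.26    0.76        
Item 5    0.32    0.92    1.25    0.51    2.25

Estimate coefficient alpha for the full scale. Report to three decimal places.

ΣVar(i) = 1.80 + 0.81 + 2.79 + 0.76 + 2.25 = 8.41
Sum of off-diagonal covariances = 5.95
σ²_T = 8.41 + 2 × 5.95 = 20.31
α = (k/(k−1))·(1 − ΣVar(i)/σ²_T) = (5/4)·(1 − 8.41/20.31) = 0.732

α = 0.732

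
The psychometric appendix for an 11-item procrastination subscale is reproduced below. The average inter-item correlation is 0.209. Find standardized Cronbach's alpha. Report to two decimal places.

Standardized α = k·r̄ / (1 + (k−1)·r̄) = 11 × 0.209 / (1 + 10 × 0.209)
  = 2.2990 / 3.0900 = 0.74

α = 0.74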